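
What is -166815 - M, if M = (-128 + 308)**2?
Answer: -199215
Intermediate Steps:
M = 32400 (M = 180**2 = 32400)
-166815 - M = -166815 - 1*32400 = -166815 - 32400 = -199215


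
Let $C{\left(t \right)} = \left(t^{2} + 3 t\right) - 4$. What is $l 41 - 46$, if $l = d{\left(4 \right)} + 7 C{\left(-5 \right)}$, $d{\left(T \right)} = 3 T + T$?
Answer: $2332$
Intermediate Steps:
$C{\left(t \right)} = -4 + t^{2} + 3 t$
$d{\left(T \right)} = 4 T$
$l = 58$ ($l = 4 \cdot 4 + 7 \left(-4 + \left(-5\right)^{2} + 3 \left(-5\right)\right) = 16 + 7 \left(-4 + 25 - 15\right) = 16 + 7 \cdot 6 = 16 + 42 = 58$)
$l 41 - 46 = 58 \cdot 41 - 46 = 2378 - 46 = 2332$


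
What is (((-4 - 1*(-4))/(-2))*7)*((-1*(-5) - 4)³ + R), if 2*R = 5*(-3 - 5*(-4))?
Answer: 0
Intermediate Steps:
R = 85/2 (R = (5*(-3 - 5*(-4)))/2 = (5*(-3 + 20))/2 = (5*17)/2 = (½)*85 = 85/2 ≈ 42.500)
(((-4 - 1*(-4))/(-2))*7)*((-1*(-5) - 4)³ + R) = (((-4 - 1*(-4))/(-2))*7)*((-1*(-5) - 4)³ + 85/2) = (((-4 + 4)*(-½))*7)*((5 - 4)³ + 85/2) = ((0*(-½))*7)*(1³ + 85/2) = (0*7)*(1 + 85/2) = 0*(87/2) = 0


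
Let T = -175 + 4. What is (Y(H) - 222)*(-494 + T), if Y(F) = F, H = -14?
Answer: 156940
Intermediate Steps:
T = -171
(Y(H) - 222)*(-494 + T) = (-14 - 222)*(-494 - 171) = -236*(-665) = 156940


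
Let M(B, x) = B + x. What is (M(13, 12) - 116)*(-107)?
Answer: 9737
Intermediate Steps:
(M(13, 12) - 116)*(-107) = ((13 + 12) - 116)*(-107) = (25 - 116)*(-107) = -91*(-107) = 9737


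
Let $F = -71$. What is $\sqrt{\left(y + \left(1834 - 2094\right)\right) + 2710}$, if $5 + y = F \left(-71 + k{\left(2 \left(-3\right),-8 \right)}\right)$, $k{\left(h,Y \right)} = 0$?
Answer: $\sqrt{7486} \approx 86.522$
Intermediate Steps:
$y = 5036$ ($y = -5 - 71 \left(-71 + 0\right) = -5 - -5041 = -5 + 5041 = 5036$)
$\sqrt{\left(y + \left(1834 - 2094\right)\right) + 2710} = \sqrt{\left(5036 + \left(1834 - 2094\right)\right) + 2710} = \sqrt{\left(5036 - 260\right) + 2710} = \sqrt{4776 + 2710} = \sqrt{7486}$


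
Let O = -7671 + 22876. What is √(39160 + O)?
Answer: √54365 ≈ 233.16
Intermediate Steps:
O = 15205
√(39160 + O) = √(39160 + 15205) = √54365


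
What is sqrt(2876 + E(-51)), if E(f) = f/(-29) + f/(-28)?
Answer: sqrt(474658457)/406 ≈ 53.662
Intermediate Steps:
E(f) = -57*f/812 (E(f) = f*(-1/29) + f*(-1/28) = -f/29 - f/28 = -57*f/812)
sqrt(2876 + E(-51)) = sqrt(2876 - 57/812*(-51)) = sqrt(2876 + 2907/812) = sqrt(2338219/812) = sqrt(474658457)/406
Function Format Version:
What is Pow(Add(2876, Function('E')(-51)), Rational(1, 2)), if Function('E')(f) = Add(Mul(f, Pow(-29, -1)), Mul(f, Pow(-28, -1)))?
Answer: Mul(Rational(1, 406), Pow(474658457, Rational(1, 2))) ≈ 53.662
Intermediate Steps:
Function('E')(f) = Mul(Rational(-57, 812), f) (Function('E')(f) = Add(Mul(f, Rational(-1, 29)), Mul(f, Rational(-1, 28))) = Add(Mul(Rational(-1, 29), f), Mul(Rational(-1, 28), f)) = Mul(Rational(-57, 812), f))
Pow(Add(2876, Function('E')(-51)), Rational(1, 2)) = Pow(Add(2876, Mul(Rational(-57, 812), -51)), Rational(1, 2)) = Pow(Add(2876, Rational(2907, 812)), Rational(1, 2)) = Pow(Rational(2338219, 812), Rational(1, 2)) = Mul(Rational(1, 406), Pow(474658457, Rational(1, 2)))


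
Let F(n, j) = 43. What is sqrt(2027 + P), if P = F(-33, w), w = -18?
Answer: 3*sqrt(230) ≈ 45.497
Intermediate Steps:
P = 43
sqrt(2027 + P) = sqrt(2027 + 43) = sqrt(2070) = 3*sqrt(230)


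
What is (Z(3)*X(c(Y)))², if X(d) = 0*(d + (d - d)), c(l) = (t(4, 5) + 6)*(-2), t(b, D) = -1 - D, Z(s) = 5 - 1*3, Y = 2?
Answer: 0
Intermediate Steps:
Z(s) = 2 (Z(s) = 5 - 3 = 2)
c(l) = 0 (c(l) = ((-1 - 1*5) + 6)*(-2) = ((-1 - 5) + 6)*(-2) = (-6 + 6)*(-2) = 0*(-2) = 0)
X(d) = 0 (X(d) = 0*(d + 0) = 0*d = 0)
(Z(3)*X(c(Y)))² = (2*0)² = 0² = 0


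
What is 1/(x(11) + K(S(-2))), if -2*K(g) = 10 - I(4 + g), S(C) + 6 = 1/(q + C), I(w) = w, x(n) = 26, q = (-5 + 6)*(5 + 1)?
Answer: 8/161 ≈ 0.049689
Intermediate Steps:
q = 6 (q = 1*6 = 6)
S(C) = -6 + 1/(6 + C)
K(g) = -3 + g/2 (K(g) = -(10 - (4 + g))/2 = -(10 + (-4 - g))/2 = -(6 - g)/2 = -3 + g/2)
1/(x(11) + K(S(-2))) = 1/(26 + (-3 + ((-35 - 6*(-2))/(6 - 2))/2)) = 1/(26 + (-3 + ((-35 + 12)/4)/2)) = 1/(26 + (-3 + ((1/4)*(-23))/2)) = 1/(26 + (-3 + (1/2)*(-23/4))) = 1/(26 + (-3 - 23/8)) = 1/(26 - 47/8) = 1/(161/8) = 8/161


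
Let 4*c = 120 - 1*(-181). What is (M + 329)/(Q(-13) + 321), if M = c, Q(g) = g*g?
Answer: 33/40 ≈ 0.82500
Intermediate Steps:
Q(g) = g²
c = 301/4 (c = (120 - 1*(-181))/4 = (120 + 181)/4 = (¼)*301 = 301/4 ≈ 75.250)
M = 301/4 ≈ 75.250
(M + 329)/(Q(-13) + 321) = (301/4 + 329)/((-13)² + 321) = 1617/(4*(169 + 321)) = (1617/4)/490 = (1617/4)*(1/490) = 33/40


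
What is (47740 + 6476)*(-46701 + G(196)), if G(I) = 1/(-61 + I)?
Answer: -12659705072/5 ≈ -2.5319e+9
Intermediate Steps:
(47740 + 6476)*(-46701 + G(196)) = (47740 + 6476)*(-46701 + 1/(-61 + 196)) = 54216*(-46701 + 1/135) = 54216*(-6304634/135) = -12659705072/5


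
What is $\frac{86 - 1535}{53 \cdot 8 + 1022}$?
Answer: $- \frac{483}{482} \approx -1.0021$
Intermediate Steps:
$\frac{86 - 1535}{53 \cdot 8 + 1022} = - \frac{1449}{424 + 1022} = - \frac{1449}{1446} = \left(-1449\right) \frac{1}{1446} = - \frac{483}{482}$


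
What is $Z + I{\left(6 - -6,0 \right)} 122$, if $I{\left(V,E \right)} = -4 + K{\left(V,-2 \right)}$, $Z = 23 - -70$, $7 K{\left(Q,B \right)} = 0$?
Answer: $-395$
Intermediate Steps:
$K{\left(Q,B \right)} = 0$ ($K{\left(Q,B \right)} = \frac{1}{7} \cdot 0 = 0$)
$Z = 93$ ($Z = 23 + 70 = 93$)
$I{\left(V,E \right)} = -4$ ($I{\left(V,E \right)} = -4 + 0 = -4$)
$Z + I{\left(6 - -6,0 \right)} 122 = 93 - 488 = -395$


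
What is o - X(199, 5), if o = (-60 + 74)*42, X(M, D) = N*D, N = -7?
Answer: 623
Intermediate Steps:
X(M, D) = -7*D
o = 588 (o = 14*42 = 588)
o - X(199, 5) = 588 - (-7)*5 = 588 - 1*(-35) = 588 + 35 = 623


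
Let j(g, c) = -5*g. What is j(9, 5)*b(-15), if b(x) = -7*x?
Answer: -4725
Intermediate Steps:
j(9, 5)*b(-15) = (-5*9)*(-7*(-15)) = -45*105 = -4725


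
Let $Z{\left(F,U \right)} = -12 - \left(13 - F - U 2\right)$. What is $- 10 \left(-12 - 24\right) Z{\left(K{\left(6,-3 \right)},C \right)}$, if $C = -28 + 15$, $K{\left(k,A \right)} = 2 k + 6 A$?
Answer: $-20520$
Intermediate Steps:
$C = -13$
$Z{\left(F,U \right)} = -25 + F + 2 U$ ($Z{\left(F,U \right)} = -12 - \left(13 - F - 2 U\right) = -12 + \left(-13 + F + 2 U\right) = -25 + F + 2 U$)
$- 10 \left(-12 - 24\right) Z{\left(K{\left(6,-3 \right)},C \right)} = - 10 \left(-12 - 24\right) \left(-25 + \left(2 \cdot 6 + 6 \left(-3\right)\right) + 2 \left(-13\right)\right) = \left(-10\right) \left(-36\right) \left(-25 + \left(12 - 18\right) - 26\right) = 360 \left(-25 - 6 - 26\right) = 360 \left(-57\right) = -20520$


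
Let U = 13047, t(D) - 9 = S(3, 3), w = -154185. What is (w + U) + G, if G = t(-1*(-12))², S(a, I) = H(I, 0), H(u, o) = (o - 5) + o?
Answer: -141122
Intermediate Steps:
H(u, o) = -5 + 2*o (H(u, o) = (-5 + o) + o = -5 + 2*o)
S(a, I) = -5 (S(a, I) = -5 + 2*0 = -5 + 0 = -5)
t(D) = 4 (t(D) = 9 - 5 = 4)
G = 16 (G = 4² = 16)
(w + U) + G = (-154185 + 13047) + 16 = -141138 + 16 = -141122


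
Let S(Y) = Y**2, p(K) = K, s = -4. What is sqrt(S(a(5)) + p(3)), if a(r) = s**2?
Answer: sqrt(259) ≈ 16.093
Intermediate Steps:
a(r) = 16 (a(r) = (-4)**2 = 16)
sqrt(S(a(5)) + p(3)) = sqrt(16**2 + 3) = sqrt(256 + 3) = sqrt(259)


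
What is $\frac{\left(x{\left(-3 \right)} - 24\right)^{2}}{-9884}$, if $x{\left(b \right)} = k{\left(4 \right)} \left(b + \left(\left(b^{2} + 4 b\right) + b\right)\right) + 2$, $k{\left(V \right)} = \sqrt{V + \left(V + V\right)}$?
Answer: $- \frac{52}{353} - \frac{198 \sqrt{3}}{2471} \approx -0.2861$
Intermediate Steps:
$k{\left(V \right)} = \sqrt{3} \sqrt{V}$ ($k{\left(V \right)} = \sqrt{V + 2 V} = \sqrt{3 V} = \sqrt{3} \sqrt{V}$)
$x{\left(b \right)} = 2 + 2 \sqrt{3} \left(b^{2} + 6 b\right)$ ($x{\left(b \right)} = \sqrt{3} \sqrt{4} \left(b + \left(\left(b^{2} + 4 b\right) + b\right)\right) + 2 = \sqrt{3} \cdot 2 \left(b + \left(b^{2} + 5 b\right)\right) + 2 = 2 \sqrt{3} \left(b^{2} + 6 b\right) + 2 = 2 + 2 \sqrt{3} \left(b^{2} + 6 b\right)$)
$\frac{\left(x{\left(-3 \right)} - 24\right)^{2}}{-9884} = \frac{\left(\left(2 + 2 \sqrt{3} \left(-3\right)^{2} + 12 \left(-3\right) \sqrt{3}\right) - 24\right)^{2}}{-9884} = \left(\left(2 + 2 \sqrt{3} \cdot 9 - 36 \sqrt{3}\right) - 24\right)^{2} \left(- \frac{1}{9884}\right) = \left(\left(2 + 18 \sqrt{3} - 36 \sqrt{3}\right) - 24\right)^{2} \left(- \frac{1}{9884}\right) = \left(\left(2 - 18 \sqrt{3}\right) - 24\right)^{2} \left(- \frac{1}{9884}\right) = \left(-22 - 18 \sqrt{3}\right)^{2} \left(- \frac{1}{9884}\right) = - \frac{\left(-22 - 18 \sqrt{3}\right)^{2}}{9884}$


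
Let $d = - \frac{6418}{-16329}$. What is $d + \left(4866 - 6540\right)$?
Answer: $- \frac{27328328}{16329} \approx -1673.6$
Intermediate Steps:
$d = \frac{6418}{16329}$ ($d = \left(-6418\right) \left(- \frac{1}{16329}\right) = \frac{6418}{16329} \approx 0.39304$)
$d + \left(4866 - 6540\right) = \frac{6418}{16329} + \left(4866 - 6540\right) = \frac{6418}{16329} - 1674 = - \frac{27328328}{16329}$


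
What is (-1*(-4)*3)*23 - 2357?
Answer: -2081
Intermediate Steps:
(-1*(-4)*3)*23 - 2357 = (4*3)*23 - 2357 = 12*23 - 2357 = 276 - 2357 = -2081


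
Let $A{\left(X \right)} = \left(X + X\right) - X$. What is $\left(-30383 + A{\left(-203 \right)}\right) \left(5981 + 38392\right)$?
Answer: $-1357192578$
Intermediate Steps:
$A{\left(X \right)} = X$ ($A{\left(X \right)} = 2 X - X = X$)
$\left(-30383 + A{\left(-203 \right)}\right) \left(5981 + 38392\right) = \left(-30383 - 203\right) \left(5981 + 38392\right) = \left(-30586\right) 44373 = -1357192578$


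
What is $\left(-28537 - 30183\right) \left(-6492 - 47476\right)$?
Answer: $3169000960$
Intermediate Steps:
$\left(-28537 - 30183\right) \left(-6492 - 47476\right) = \left(-58720\right) \left(-53968\right) = 3169000960$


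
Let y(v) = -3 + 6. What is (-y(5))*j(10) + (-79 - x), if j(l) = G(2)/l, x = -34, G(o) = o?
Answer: -228/5 ≈ -45.600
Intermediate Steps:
y(v) = 3
j(l) = 2/l
(-y(5))*j(10) + (-79 - x) = (-1*3)*(2/10) + (-79 - 1*(-34)) = -6/10 + (-79 + 34) = -3*1/5 - 45 = -3/5 - 45 = -228/5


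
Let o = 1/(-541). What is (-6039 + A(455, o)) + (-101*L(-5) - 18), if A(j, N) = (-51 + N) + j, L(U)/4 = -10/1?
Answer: -872634/541 ≈ -1613.0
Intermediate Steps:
o = -1/541 ≈ -0.0018484
L(U) = -40 (L(U) = 4*(-10/1) = 4*(-10*1) = 4*(-10) = -40)
A(j, N) = -51 + N + j
(-6039 + A(455, o)) + (-101*L(-5) - 18) = (-6039 + (-51 - 1/541 + 455)) + (-101*(-40) - 18) = (-6039 + 218563/541) + (4040 - 18) = -3048536/541 + 4022 = -872634/541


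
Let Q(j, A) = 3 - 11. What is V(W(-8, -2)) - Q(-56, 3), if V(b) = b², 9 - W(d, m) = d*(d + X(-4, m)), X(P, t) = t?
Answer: 5049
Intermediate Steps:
Q(j, A) = -8
W(d, m) = 9 - d*(d + m)
V(W(-8, -2)) - Q(-56, 3) = (9 - 1*(-8)² - 1*(-8)*(-2))² - 1*(-8) = (9 - 1*64 - 16)² + 8 = (9 - 64 - 16)² + 8 = (-71)² + 8 = 5041 + 8 = 5049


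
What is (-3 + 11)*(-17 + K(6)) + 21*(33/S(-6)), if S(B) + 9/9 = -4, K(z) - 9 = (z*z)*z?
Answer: 7627/5 ≈ 1525.4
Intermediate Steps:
K(z) = 9 + z³ (K(z) = 9 + (z*z)*z = 9 + z²*z = 9 + z³)
S(B) = -5 (S(B) = -1 - 4 = -5)
(-3 + 11)*(-17 + K(6)) + 21*(33/S(-6)) = (-3 + 11)*(-17 + (9 + 6³)) + 21*(33/(-5)) = 8*(-17 + (9 + 216)) + 21*(33*(-⅕)) = 8*(-17 + 225) + 21*(-33/5) = 8*208 - 693/5 = 1664 - 693/5 = 7627/5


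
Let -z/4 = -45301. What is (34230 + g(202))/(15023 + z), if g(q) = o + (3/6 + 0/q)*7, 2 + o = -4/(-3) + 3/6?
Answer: 102700/588681 ≈ 0.17446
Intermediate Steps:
z = 181204 (z = -4*(-45301) = 181204)
o = -1/6 (o = -2 + (-4/(-3) + 3/6) = -2 + (-4*(-1/3) + 3*(1/6)) = -2 + (4/3 + 1/2) = -2 + 11/6 = -1/6 ≈ -0.16667)
g(q) = 10/3 (g(q) = -1/6 + (3/6 + 0/q)*7 = -1/6 + (3*(1/6) + 0)*7 = -1/6 + (1/2 + 0)*7 = -1/6 + (1/2)*7 = -1/6 + 7/2 = 10/3)
(34230 + g(202))/(15023 + z) = (34230 + 10/3)/(15023 + 181204) = (102700/3)/196227 = (102700/3)*(1/196227) = 102700/588681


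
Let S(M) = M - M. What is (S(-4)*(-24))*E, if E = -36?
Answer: 0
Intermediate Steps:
S(M) = 0
(S(-4)*(-24))*E = (0*(-24))*(-36) = 0*(-36) = 0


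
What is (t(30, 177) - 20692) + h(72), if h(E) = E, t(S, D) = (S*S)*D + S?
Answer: 138710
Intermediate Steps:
t(S, D) = S + D*S**2 (t(S, D) = S**2*D + S = D*S**2 + S = S + D*S**2)
(t(30, 177) - 20692) + h(72) = (30*(1 + 177*30) - 20692) + 72 = (30*(1 + 5310) - 20692) + 72 = (30*5311 - 20692) + 72 = (159330 - 20692) + 72 = 138638 + 72 = 138710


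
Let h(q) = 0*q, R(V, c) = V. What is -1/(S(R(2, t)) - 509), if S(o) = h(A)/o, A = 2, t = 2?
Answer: 1/509 ≈ 0.0019646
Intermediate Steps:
h(q) = 0
S(o) = 0 (S(o) = 0/o = 0)
-1/(S(R(2, t)) - 509) = -1/(0 - 509) = -1/(-509) = -1*(-1/509) = 1/509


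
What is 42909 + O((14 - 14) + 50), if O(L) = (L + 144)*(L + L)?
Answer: 62309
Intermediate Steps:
O(L) = 2*L*(144 + L) (O(L) = (144 + L)*(2*L) = 2*L*(144 + L))
42909 + O((14 - 14) + 50) = 42909 + 2*((14 - 14) + 50)*(144 + ((14 - 14) + 50)) = 42909 + 2*(0 + 50)*(144 + (0 + 50)) = 42909 + 2*50*(144 + 50) = 42909 + 2*50*194 = 42909 + 19400 = 62309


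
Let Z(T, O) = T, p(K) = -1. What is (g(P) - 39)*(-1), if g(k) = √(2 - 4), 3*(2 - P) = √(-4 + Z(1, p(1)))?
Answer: 39 - I*√2 ≈ 39.0 - 1.4142*I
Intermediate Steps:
P = 2 - I*√3/3 (P = 2 - √(-4 + 1)/3 = 2 - I*√3/3 ≈ 2.0 - 0.57735*I)
g(k) = I*√2 (g(k) = √(-2) = I*√2)
(g(P) - 39)*(-1) = (I*√2 - 39)*(-1) = (-39 + I*√2)*(-1) = 39 - I*√2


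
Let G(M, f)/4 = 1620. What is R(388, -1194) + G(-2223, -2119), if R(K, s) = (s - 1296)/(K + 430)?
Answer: 2649075/409 ≈ 6477.0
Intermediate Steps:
R(K, s) = (-1296 + s)/(430 + K)
G(M, f) = 6480 (G(M, f) = 4*1620 = 6480)
R(388, -1194) + G(-2223, -2119) = (-1296 - 1194)/(430 + 388) + 6480 = -2490/818 + 6480 = (1/818)*(-2490) + 6480 = -1245/409 + 6480 = 2649075/409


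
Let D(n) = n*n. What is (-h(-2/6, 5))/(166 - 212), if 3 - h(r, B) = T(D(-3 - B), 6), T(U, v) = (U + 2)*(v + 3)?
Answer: -591/46 ≈ -12.848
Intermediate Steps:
D(n) = n**2
T(U, v) = (2 + U)*(3 + v)
h(r, B) = -15 - 9*(-3 - B)**2 (h(r, B) = 3 - (6 + 2*6 + 3*(-3 - B)**2 + (-3 - B)**2*6) = 3 - (6 + 12 + 3*(-3 - B)**2 + 6*(-3 - B)**2) = 3 - (18 + 9*(-3 - B)**2) = 3 + (-18 - 9*(-3 - B)**2) = -15 - 9*(-3 - B)**2)
(-h(-2/6, 5))/(166 - 212) = (-(-15 - 9*(3 + 5)**2))/(166 - 212) = -(-15 - 9*8**2)/(-46) = -(-15 - 9*64)*(-1/46) = -(-15 - 576)*(-1/46) = -1*(-591)*(-1/46) = 591*(-1/46) = -591/46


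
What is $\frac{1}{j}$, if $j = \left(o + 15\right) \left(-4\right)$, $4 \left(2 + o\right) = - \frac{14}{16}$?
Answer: $- \frac{8}{409} \approx -0.01956$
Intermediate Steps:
$o = - \frac{71}{32}$ ($o = -2 + \frac{\left(-14\right) \frac{1}{16}}{4} = -2 + \frac{1}{4} \left(- \frac{7}{8}\right) = -2 - \frac{7}{32} = - \frac{71}{32} \approx -2.2188$)
$j = - \frac{409}{8}$ ($j = \left(- \frac{71}{32} + 15\right) \left(-4\right) = \frac{409}{32} \left(-4\right) = - \frac{409}{8} \approx -51.125$)
$\frac{1}{j} = \frac{1}{- \frac{409}{8}} = - \frac{8}{409}$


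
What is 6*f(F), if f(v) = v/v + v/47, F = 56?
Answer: 618/47 ≈ 13.149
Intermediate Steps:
f(v) = 1 + v/47 (f(v) = 1 + v*(1/47) = 1 + v/47)
6*f(F) = 6*(1 + (1/47)*56) = 6*(1 + 56/47) = 6*(103/47) = 618/47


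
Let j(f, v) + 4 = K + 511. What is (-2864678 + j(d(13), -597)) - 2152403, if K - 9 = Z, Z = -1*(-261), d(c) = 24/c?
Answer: -5016304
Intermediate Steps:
Z = 261
K = 270 (K = 9 + 261 = 270)
j(f, v) = 777 (j(f, v) = -4 + (270 + 511) = -4 + 781 = 777)
(-2864678 + j(d(13), -597)) - 2152403 = (-2864678 + 777) - 2152403 = -2863901 - 2152403 = -5016304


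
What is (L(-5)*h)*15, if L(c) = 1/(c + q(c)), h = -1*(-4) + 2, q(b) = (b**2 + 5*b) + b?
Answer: -9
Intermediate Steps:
q(b) = b**2 + 6*b
h = 6 (h = 4 + 2 = 6)
L(c) = 1/(c + c*(6 + c))
(L(-5)*h)*15 = ((1/((-5)*(7 - 5)))*6)*15 = (-1/5/2*6)*15 = (-1/5*1/2*6)*15 = -1/10*6*15 = -3/5*15 = -9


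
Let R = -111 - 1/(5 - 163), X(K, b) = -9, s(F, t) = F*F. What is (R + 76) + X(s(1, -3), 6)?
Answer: -6951/158 ≈ -43.994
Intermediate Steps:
s(F, t) = F²
R = -17537/158 (R = -111 - 1/(-158) = -111 - 1*(-1/158) = -111 + 1/158 = -17537/158 ≈ -110.99)
(R + 76) + X(s(1, -3), 6) = (-17537/158 + 76) - 9 = -5529/158 - 9 = -6951/158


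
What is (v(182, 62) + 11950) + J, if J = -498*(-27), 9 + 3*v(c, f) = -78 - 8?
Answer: 76093/3 ≈ 25364.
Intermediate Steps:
v(c, f) = -95/3 (v(c, f) = -3 + (-78 - 8)/3 = -3 + (⅓)*(-86) = -3 - 86/3 = -95/3)
J = 13446
(v(182, 62) + 11950) + J = (-95/3 + 11950) + 13446 = 35755/3 + 13446 = 76093/3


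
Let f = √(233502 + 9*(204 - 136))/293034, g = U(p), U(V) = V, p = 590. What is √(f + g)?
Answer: √(50662665842040 + 293034*√234114)/293034 ≈ 24.290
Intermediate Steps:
g = 590
f = √234114/293034 (f = √(233502 + 9*68)*(1/293034) = √(233502 + 612)*(1/293034) = √234114*(1/293034) = √234114/293034 ≈ 0.0016512)
√(f + g) = √(√234114/293034 + 590) = √(590 + √234114/293034)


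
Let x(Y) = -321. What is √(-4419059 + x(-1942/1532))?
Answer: 2*I*√1104845 ≈ 2102.2*I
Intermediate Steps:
√(-4419059 + x(-1942/1532)) = √(-4419059 - 321) = √(-4419380) = 2*I*√1104845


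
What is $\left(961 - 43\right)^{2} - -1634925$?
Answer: $2477649$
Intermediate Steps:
$\left(961 - 43\right)^{2} - -1634925 = 918^{2} + 1634925 = 842724 + 1634925 = 2477649$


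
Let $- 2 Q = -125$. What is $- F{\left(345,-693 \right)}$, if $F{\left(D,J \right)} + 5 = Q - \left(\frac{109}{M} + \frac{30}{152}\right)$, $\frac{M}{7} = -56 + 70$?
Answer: $- \frac{209253}{3724} \approx -56.19$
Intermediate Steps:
$M = 98$ ($M = 7 \left(-56 + 70\right) = 7 \cdot 14 = 98$)
$Q = \frac{125}{2}$ ($Q = \left(- \frac{1}{2}\right) \left(-125\right) = \frac{125}{2} \approx 62.5$)
$F{\left(D,J \right)} = \frac{209253}{3724}$ ($F{\left(D,J \right)} = -5 - \left(- \frac{125}{2} + \frac{15}{76} + \frac{109}{98}\right) = -5 + \left(\frac{125}{2} - \left(\frac{109}{98} + \frac{15}{76}\right)\right) = -5 + \left(\frac{125}{2} - \frac{4877}{3724}\right) = -5 + \frac{227873}{3724} = \frac{209253}{3724}$)
$- F{\left(345,-693 \right)} = \left(-1\right) \frac{209253}{3724} = - \frac{209253}{3724}$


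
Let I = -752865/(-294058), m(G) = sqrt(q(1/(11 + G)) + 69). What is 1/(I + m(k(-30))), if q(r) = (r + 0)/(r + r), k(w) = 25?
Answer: -221385976170/5442866753573 + 43235053682*sqrt(278)/5442866753573 ≈ 0.091769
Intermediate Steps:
q(r) = 1/2 (q(r) = r/((2*r)) = r*(1/(2*r)) = 1/2)
m(G) = sqrt(278)/2 (m(G) = sqrt(1/2 + 69) = sqrt(139/2) = sqrt(278)/2)
I = 752865/294058 (I = -752865*(-1/294058) = 752865/294058 ≈ 2.5603)
1/(I + m(k(-30))) = 1/(752865/294058 + sqrt(278)/2)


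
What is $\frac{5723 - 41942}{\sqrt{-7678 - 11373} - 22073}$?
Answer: $\frac{799461987}{487236380} + \frac{36219 i \sqrt{19051}}{487236380} \approx 1.6408 + 0.01026 i$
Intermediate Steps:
$\frac{5723 - 41942}{\sqrt{-7678 - 11373} - 22073} = - \frac{36219}{\sqrt{-19051} - 22073} = - \frac{36219}{i \sqrt{19051} - 22073} = - \frac{36219}{-22073 + i \sqrt{19051}}$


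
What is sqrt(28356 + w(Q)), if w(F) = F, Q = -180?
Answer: 4*sqrt(1761) ≈ 167.86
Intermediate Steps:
sqrt(28356 + w(Q)) = sqrt(28356 - 180) = sqrt(28176) = 4*sqrt(1761)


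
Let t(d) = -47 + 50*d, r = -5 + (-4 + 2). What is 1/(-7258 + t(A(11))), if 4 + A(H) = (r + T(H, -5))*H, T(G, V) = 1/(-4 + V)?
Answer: -9/102745 ≈ -8.7596e-5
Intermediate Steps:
r = -7 (r = -5 - 2 = -7)
A(H) = -4 - 64*H/9 (A(H) = -4 + (-7 + 1/(-4 - 5))*H = -4 + (-7 + 1/(-9))*H = -4 + (-7 - ⅑)*H = -4 - 64*H/9)
1/(-7258 + t(A(11))) = 1/(-7258 + (-47 + 50*(-4 - 64/9*11))) = 1/(-7258 + (-47 + 50*(-4 - 704/9))) = 1/(-7258 + (-47 + 50*(-740/9))) = 1/(-7258 + (-47 - 37000/9)) = 1/(-7258 - 37423/9) = 1/(-102745/9) = -9/102745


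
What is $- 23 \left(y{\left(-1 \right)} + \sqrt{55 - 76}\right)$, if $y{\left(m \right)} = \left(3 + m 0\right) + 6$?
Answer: $-207 - 23 i \sqrt{21} \approx -207.0 - 105.4 i$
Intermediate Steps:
$y{\left(m \right)} = 9$ ($y{\left(m \right)} = \left(3 + 0\right) + 6 = 3 + 6 = 9$)
$- 23 \left(y{\left(-1 \right)} + \sqrt{55 - 76}\right) = - 23 \left(9 + \sqrt{55 - 76}\right) = - 23 \left(9 + \sqrt{-21}\right) = - 23 \left(9 + i \sqrt{21}\right) = -207 - 23 i \sqrt{21}$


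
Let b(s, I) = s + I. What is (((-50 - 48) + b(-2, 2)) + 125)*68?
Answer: 1836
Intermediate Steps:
b(s, I) = I + s
(((-50 - 48) + b(-2, 2)) + 125)*68 = (((-50 - 48) + (2 - 2)) + 125)*68 = ((-98 + 0) + 125)*68 = (-98 + 125)*68 = 27*68 = 1836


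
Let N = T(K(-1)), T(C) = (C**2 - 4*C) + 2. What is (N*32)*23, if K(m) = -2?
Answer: 10304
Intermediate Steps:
T(C) = 2 + C**2 - 4*C
N = 14 (N = 2 + (-2)**2 - 4*(-2) = 2 + 4 + 8 = 14)
(N*32)*23 = (14*32)*23 = 448*23 = 10304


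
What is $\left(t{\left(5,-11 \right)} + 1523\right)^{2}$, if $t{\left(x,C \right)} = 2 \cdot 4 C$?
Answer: $2059225$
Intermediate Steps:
$t{\left(x,C \right)} = 8 C$
$\left(t{\left(5,-11 \right)} + 1523\right)^{2} = \left(8 \left(-11\right) + 1523\right)^{2} = \left(-88 + 1523\right)^{2} = 1435^{2} = 2059225$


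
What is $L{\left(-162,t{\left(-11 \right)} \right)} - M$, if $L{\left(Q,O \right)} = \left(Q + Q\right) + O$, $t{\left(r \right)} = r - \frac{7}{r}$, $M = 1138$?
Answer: $- \frac{16196}{11} \approx -1472.4$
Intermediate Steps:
$L{\left(Q,O \right)} = O + 2 Q$ ($L{\left(Q,O \right)} = 2 Q + O = O + 2 Q$)
$L{\left(-162,t{\left(-11 \right)} \right)} - M = \left(\left(-11 - \frac{7}{-11}\right) + 2 \left(-162\right)\right) - 1138 = \left(\left(-11 - - \frac{7}{11}\right) - 324\right) - 1138 = \left(\left(-11 + \frac{7}{11}\right) - 324\right) - 1138 = \left(- \frac{114}{11} - 324\right) - 1138 = - \frac{3678}{11} - 1138 = - \frac{16196}{11}$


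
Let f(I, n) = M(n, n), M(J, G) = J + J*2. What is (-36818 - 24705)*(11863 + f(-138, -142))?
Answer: -703638551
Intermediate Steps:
M(J, G) = 3*J (M(J, G) = J + 2*J = 3*J)
f(I, n) = 3*n
(-36818 - 24705)*(11863 + f(-138, -142)) = (-36818 - 24705)*(11863 + 3*(-142)) = -61523*(11863 - 426) = -61523*11437 = -703638551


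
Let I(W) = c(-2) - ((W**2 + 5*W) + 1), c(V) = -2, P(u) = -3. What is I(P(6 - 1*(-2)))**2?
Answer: 9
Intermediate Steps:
I(W) = -3 - W**2 - 5*W (I(W) = -2 - ((W**2 + 5*W) + 1) = -2 - (1 + W**2 + 5*W) = -2 + (-1 - W**2 - 5*W) = -3 - W**2 - 5*W)
I(P(6 - 1*(-2)))**2 = (-3 - 1*(-3)**2 - 5*(-3))**2 = (-3 - 1*9 + 15)**2 = (-3 - 9 + 15)**2 = 3**2 = 9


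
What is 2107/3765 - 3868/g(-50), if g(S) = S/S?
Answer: -14560913/3765 ≈ -3867.4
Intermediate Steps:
g(S) = 1
2107/3765 - 3868/g(-50) = 2107/3765 - 3868/1 = 2107*(1/3765) - 3868*1 = 2107/3765 - 3868 = -14560913/3765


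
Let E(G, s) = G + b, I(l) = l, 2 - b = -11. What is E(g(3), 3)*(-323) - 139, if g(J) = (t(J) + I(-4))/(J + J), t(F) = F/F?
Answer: -8353/2 ≈ -4176.5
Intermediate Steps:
b = 13 (b = 2 - 1*(-11) = 2 + 11 = 13)
t(F) = 1
g(J) = -3/(2*J) (g(J) = (1 - 4)/(J + J) = -3*1/(2*J) = -3/(2*J))
E(G, s) = 13 + G (E(G, s) = G + 13 = 13 + G)
E(g(3), 3)*(-323) - 139 = (13 - 3/2/3)*(-323) - 139 = (13 - 3/2*1/3)*(-323) - 139 = (13 - 1/2)*(-323) - 139 = (25/2)*(-323) - 139 = -8075/2 - 139 = -8353/2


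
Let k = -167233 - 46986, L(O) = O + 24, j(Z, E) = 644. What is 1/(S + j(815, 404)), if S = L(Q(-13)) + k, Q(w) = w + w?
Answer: -1/213577 ≈ -4.6822e-6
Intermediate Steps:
Q(w) = 2*w
L(O) = 24 + O
k = -214219
S = -214221 (S = (24 + 2*(-13)) - 214219 = (24 - 26) - 214219 = -2 - 214219 = -214221)
1/(S + j(815, 404)) = 1/(-214221 + 644) = 1/(-213577) = -1/213577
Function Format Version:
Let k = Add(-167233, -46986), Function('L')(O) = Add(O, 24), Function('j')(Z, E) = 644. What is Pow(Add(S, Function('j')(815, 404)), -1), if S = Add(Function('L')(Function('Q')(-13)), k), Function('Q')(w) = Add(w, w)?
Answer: Rational(-1, 213577) ≈ -4.6822e-6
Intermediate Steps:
Function('Q')(w) = Mul(2, w)
Function('L')(O) = Add(24, O)
k = -214219
S = -214221 (S = Add(Add(24, Mul(2, -13)), -214219) = Add(Add(24, -26), -214219) = Add(-2, -214219) = -214221)
Pow(Add(S, Function('j')(815, 404)), -1) = Pow(Add(-214221, 644), -1) = Pow(-213577, -1) = Rational(-1, 213577)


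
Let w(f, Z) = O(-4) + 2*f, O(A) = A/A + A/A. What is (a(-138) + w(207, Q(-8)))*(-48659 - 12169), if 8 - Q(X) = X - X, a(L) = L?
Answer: -16910184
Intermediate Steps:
Q(X) = 8 (Q(X) = 8 - (X - X) = 8 - 1*0 = 8 + 0 = 8)
O(A) = 2 (O(A) = 1 + 1 = 2)
w(f, Z) = 2 + 2*f
(a(-138) + w(207, Q(-8)))*(-48659 - 12169) = (-138 + (2 + 2*207))*(-48659 - 12169) = (-138 + (2 + 414))*(-60828) = (-138 + 416)*(-60828) = 278*(-60828) = -16910184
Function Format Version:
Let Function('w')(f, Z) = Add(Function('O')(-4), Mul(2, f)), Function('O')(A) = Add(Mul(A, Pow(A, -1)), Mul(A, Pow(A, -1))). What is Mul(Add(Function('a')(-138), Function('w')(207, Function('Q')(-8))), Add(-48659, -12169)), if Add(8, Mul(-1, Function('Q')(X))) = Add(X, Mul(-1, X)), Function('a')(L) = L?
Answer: -16910184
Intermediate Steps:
Function('Q')(X) = 8 (Function('Q')(X) = Add(8, Mul(-1, Add(X, Mul(-1, X)))) = Add(8, Mul(-1, 0)) = Add(8, 0) = 8)
Function('O')(A) = 2 (Function('O')(A) = Add(1, 1) = 2)
Function('w')(f, Z) = Add(2, Mul(2, f))
Mul(Add(Function('a')(-138), Function('w')(207, Function('Q')(-8))), Add(-48659, -12169)) = Mul(Add(-138, Add(2, Mul(2, 207))), Add(-48659, -12169)) = Mul(Add(-138, Add(2, 414)), -60828) = Mul(Add(-138, 416), -60828) = Mul(278, -60828) = -16910184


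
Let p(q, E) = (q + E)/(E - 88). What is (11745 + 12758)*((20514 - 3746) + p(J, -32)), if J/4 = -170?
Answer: 6165175327/15 ≈ 4.1101e+8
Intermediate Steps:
J = -680 (J = 4*(-170) = -680)
p(q, E) = (E + q)/(-88 + E)
(11745 + 12758)*((20514 - 3746) + p(J, -32)) = (11745 + 12758)*((20514 - 3746) + (-32 - 680)/(-88 - 32)) = 24503*(16768 - 712/(-120)) = 24503*(16768 - 1/120*(-712)) = 24503*(16768 + 89/15) = 24503*(251609/15) = 6165175327/15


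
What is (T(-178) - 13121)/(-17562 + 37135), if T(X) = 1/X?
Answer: -2335539/3483994 ≈ -0.67036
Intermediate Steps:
(T(-178) - 13121)/(-17562 + 37135) = (1/(-178) - 13121)/(-17562 + 37135) = (-1/178 - 13121)/19573 = -2335539/178*1/19573 = -2335539/3483994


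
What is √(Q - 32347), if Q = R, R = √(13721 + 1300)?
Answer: √(-32347 + 3*√1669) ≈ 179.51*I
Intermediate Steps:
R = 3*√1669 (R = √15021 = 3*√1669 ≈ 122.56)
Q = 3*√1669 ≈ 122.56
√(Q - 32347) = √(3*√1669 - 32347) = √(-32347 + 3*√1669)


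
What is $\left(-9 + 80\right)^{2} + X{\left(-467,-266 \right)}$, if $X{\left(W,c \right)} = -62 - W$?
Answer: $5446$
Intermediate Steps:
$\left(-9 + 80\right)^{2} + X{\left(-467,-266 \right)} = \left(-9 + 80\right)^{2} - -405 = 71^{2} + \left(-62 + 467\right) = 5041 + 405 = 5446$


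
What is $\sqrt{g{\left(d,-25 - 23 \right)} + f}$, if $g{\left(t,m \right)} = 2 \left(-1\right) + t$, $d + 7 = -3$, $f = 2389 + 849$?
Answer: $\sqrt{3226} \approx 56.798$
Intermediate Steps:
$f = 3238$
$d = -10$ ($d = -7 - 3 = -10$)
$g{\left(t,m \right)} = -2 + t$
$\sqrt{g{\left(d,-25 - 23 \right)} + f} = \sqrt{\left(-2 - 10\right) + 3238} = \sqrt{-12 + 3238} = \sqrt{3226}$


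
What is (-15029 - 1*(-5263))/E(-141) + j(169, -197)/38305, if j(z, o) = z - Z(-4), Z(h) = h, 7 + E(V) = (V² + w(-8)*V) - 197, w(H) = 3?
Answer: -185377844/368762235 ≈ -0.50270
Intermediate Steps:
E(V) = -204 + V² + 3*V (E(V) = -7 + ((V² + 3*V) - 197) = -7 + (-197 + V² + 3*V) = -204 + V² + 3*V)
j(z, o) = 4 + z (j(z, o) = z - 1*(-4) = z + 4 = 4 + z)
(-15029 - 1*(-5263))/E(-141) + j(169, -197)/38305 = (-15029 - 1*(-5263))/(-204 + (-141)² + 3*(-141)) + (4 + 169)/38305 = (-15029 + 5263)/(-204 + 19881 - 423) + 173*(1/38305) = -9766/19254 + 173/38305 = -9766*1/19254 + 173/38305 = -4883/9627 + 173/38305 = -185377844/368762235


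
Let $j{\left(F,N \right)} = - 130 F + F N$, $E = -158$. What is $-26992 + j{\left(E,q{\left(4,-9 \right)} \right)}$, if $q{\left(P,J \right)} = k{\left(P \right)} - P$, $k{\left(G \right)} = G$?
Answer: $-6452$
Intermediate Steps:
$q{\left(P,J \right)} = 0$ ($q{\left(P,J \right)} = P - P = 0$)
$-26992 + j{\left(E,q{\left(4,-9 \right)} \right)} = -26992 - 158 \left(-130 + 0\right) = -26992 - -20540 = -26992 + 20540 = -6452$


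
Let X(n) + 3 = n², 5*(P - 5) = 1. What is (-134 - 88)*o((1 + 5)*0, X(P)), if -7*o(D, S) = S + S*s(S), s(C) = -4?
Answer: -400266/175 ≈ -2287.2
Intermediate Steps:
P = 26/5 (P = 5 + (⅕)*1 = 5 + ⅕ = 26/5 ≈ 5.2000)
X(n) = -3 + n²
o(D, S) = 3*S/7 (o(D, S) = -(S + S*(-4))/7 = -(S - 4*S)/7 = -(-3)*S/7 = 3*S/7)
(-134 - 88)*o((1 + 5)*0, X(P)) = (-134 - 88)*(3*(-3 + (26/5)²)/7) = -666*(-3 + 676/25)/7 = -666*601/(7*25) = -222*1803/175 = -400266/175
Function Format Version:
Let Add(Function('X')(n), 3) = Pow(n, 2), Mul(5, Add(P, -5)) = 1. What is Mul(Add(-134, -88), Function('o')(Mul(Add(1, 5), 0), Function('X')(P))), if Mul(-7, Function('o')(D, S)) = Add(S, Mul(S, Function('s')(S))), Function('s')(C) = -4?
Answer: Rational(-400266, 175) ≈ -2287.2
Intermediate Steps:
P = Rational(26, 5) (P = Add(5, Mul(Rational(1, 5), 1)) = Add(5, Rational(1, 5)) = Rational(26, 5) ≈ 5.2000)
Function('X')(n) = Add(-3, Pow(n, 2))
Function('o')(D, S) = Mul(Rational(3, 7), S) (Function('o')(D, S) = Mul(Rational(-1, 7), Add(S, Mul(S, -4))) = Mul(Rational(-1, 7), Add(S, Mul(-4, S))) = Mul(Rational(-1, 7), Mul(-3, S)) = Mul(Rational(3, 7), S))
Mul(Add(-134, -88), Function('o')(Mul(Add(1, 5), 0), Function('X')(P))) = Mul(Add(-134, -88), Mul(Rational(3, 7), Add(-3, Pow(Rational(26, 5), 2)))) = Mul(-222, Mul(Rational(3, 7), Add(-3, Rational(676, 25)))) = Mul(-222, Mul(Rational(3, 7), Rational(601, 25))) = Mul(-222, Rational(1803, 175)) = Rational(-400266, 175)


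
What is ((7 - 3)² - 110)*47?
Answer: -4418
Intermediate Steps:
((7 - 3)² - 110)*47 = (4² - 110)*47 = (16 - 110)*47 = -94*47 = -4418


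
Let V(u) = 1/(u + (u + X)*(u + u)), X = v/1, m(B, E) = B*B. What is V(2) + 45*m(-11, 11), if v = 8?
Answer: 228691/42 ≈ 5445.0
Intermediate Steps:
m(B, E) = B²
X = 8 (X = 8/1 = 8*1 = 8)
V(u) = 1/(u + 2*u*(8 + u)) (V(u) = 1/(u + (u + 8)*(u + u)) = 1/(u + (8 + u)*(2*u)) = 1/(u + 2*u*(8 + u)))
V(2) + 45*m(-11, 11) = 1/(2*(17 + 2*2)) + 45*(-11)² = 1/(2*(17 + 4)) + 45*121 = (½)/21 + 5445 = (½)*(1/21) + 5445 = 1/42 + 5445 = 228691/42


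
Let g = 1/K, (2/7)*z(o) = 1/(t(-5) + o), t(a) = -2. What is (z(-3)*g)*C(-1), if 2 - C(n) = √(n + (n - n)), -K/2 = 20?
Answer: 7/200 - 7*I/400 ≈ 0.035 - 0.0175*I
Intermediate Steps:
K = -40 (K = -2*20 = -40)
z(o) = 7/(2*(-2 + o))
C(n) = 2 - √n (C(n) = 2 - √(n + (n - n)) = 2 - √(n + 0) = 2 - √n)
g = -1/40 (g = 1/(-40) = -1/40 ≈ -0.025000)
(z(-3)*g)*C(-1) = ((7/(2*(-2 - 3)))*(-1/40))*(2 - √(-1)) = (((7/2)/(-5))*(-1/40))*(2 - I) = (((7/2)*(-⅕))*(-1/40))*(2 - I) = (-7/10*(-1/40))*(2 - I) = 7*(2 - I)/400 = 7/200 - 7*I/400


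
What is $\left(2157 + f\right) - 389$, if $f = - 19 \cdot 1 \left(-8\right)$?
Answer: $1920$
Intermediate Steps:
$f = 152$ ($f = \left(-19\right) \left(-8\right) = 152$)
$\left(2157 + f\right) - 389 = \left(2157 + 152\right) - 389 = 2309 - 389 = 1920$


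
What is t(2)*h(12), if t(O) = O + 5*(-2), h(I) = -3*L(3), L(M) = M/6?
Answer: 12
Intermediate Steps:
L(M) = M/6 (L(M) = M*(⅙) = M/6)
h(I) = -3/2
t(O) = -10 + O (t(O) = O - 10 = -10 + O)
t(2)*h(12) = (-10 + 2)*(-3/2) = -8*(-3/2) = 12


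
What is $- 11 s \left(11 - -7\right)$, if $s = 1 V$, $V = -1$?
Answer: $198$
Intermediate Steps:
$s = -1$ ($s = 1 \left(-1\right) = -1$)
$- 11 s \left(11 - -7\right) = \left(-11\right) \left(-1\right) \left(11 - -7\right) = 11 \left(11 + 7\right) = 11 \cdot 18 = 198$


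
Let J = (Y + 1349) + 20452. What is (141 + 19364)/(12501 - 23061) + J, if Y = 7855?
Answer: 62629571/2112 ≈ 29654.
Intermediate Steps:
J = 29656 (J = (7855 + 1349) + 20452 = 9204 + 20452 = 29656)
(141 + 19364)/(12501 - 23061) + J = (141 + 19364)/(12501 - 23061) + 29656 = 19505/(-10560) + 29656 = 19505*(-1/10560) + 29656 = -3901/2112 + 29656 = 62629571/2112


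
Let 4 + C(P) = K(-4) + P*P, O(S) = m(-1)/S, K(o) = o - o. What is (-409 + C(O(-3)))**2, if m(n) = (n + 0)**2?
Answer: 13808656/81 ≈ 1.7048e+5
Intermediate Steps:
K(o) = 0
m(n) = n**2
O(S) = 1/S (O(S) = (-1)**2/S = 1/S)
C(P) = -4 + P**2 (C(P) = -4 + (0 + P*P) = -4 + (0 + P**2) = -4 + P**2)
(-409 + C(O(-3)))**2 = (-409 + (-4 + (1/(-3))**2))**2 = (-409 + (-4 + (-1/3)**2))**2 = (-409 + (-4 + 1/9))**2 = (-409 - 35/9)**2 = (-3716/9)**2 = 13808656/81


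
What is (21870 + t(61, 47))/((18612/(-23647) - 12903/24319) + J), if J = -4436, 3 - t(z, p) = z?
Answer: -12543457224116/2551774441817 ≈ -4.9156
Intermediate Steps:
t(z, p) = 3 - z
(21870 + t(61, 47))/((18612/(-23647) - 12903/24319) + J) = (21870 + (3 - 1*61))/((18612/(-23647) - 12903/24319) - 4436) = (21870 + (3 - 61))/((18612*(-1/23647) - 12903*1/24319) - 4436) = (21870 - 58)/((-18612/23647 - 12903/24319) - 4436) = 21812/(-757742469/575071393 - 4436) = 21812/(-2551774441817/575071393) = 21812*(-575071393/2551774441817) = -12543457224116/2551774441817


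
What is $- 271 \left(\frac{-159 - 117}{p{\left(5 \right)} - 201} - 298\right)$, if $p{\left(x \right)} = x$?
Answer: $\frac{3938443}{49} \approx 80376.0$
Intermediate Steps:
$- 271 \left(\frac{-159 - 117}{p{\left(5 \right)} - 201} - 298\right) = - 271 \left(\frac{-159 - 117}{5 - 201} - 298\right) = - 271 \left(- \frac{276}{-196} - 298\right) = - 271 \left(\left(-276\right) \left(- \frac{1}{196}\right) - 298\right) = - 271 \left(\frac{69}{49} - 298\right) = \left(-271\right) \left(- \frac{14533}{49}\right) = \frac{3938443}{49}$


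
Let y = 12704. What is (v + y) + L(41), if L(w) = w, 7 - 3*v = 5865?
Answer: 32377/3 ≈ 10792.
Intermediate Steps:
v = -5858/3 (v = 7/3 - ⅓*5865 = 7/3 - 1955 = -5858/3 ≈ -1952.7)
(v + y) + L(41) = (-5858/3 + 12704) + 41 = 32254/3 + 41 = 32377/3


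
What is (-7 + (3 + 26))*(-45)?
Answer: -990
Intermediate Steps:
(-7 + (3 + 26))*(-45) = (-7 + 29)*(-45) = 22*(-45) = -990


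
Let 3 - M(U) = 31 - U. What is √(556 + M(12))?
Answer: 6*√15 ≈ 23.238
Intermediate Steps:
M(U) = -28 + U (M(U) = 3 - (31 - U) = 3 + (-31 + U) = -28 + U)
√(556 + M(12)) = √(556 + (-28 + 12)) = √(556 - 16) = √540 = 6*√15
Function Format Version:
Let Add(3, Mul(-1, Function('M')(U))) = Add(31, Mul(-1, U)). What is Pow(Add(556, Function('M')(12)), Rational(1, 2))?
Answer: Mul(6, Pow(15, Rational(1, 2))) ≈ 23.238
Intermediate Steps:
Function('M')(U) = Add(-28, U) (Function('M')(U) = Add(3, Mul(-1, Add(31, Mul(-1, U)))) = Add(3, Add(-31, U)) = Add(-28, U))
Pow(Add(556, Function('M')(12)), Rational(1, 2)) = Pow(Add(556, Add(-28, 12)), Rational(1, 2)) = Pow(Add(556, -16), Rational(1, 2)) = Pow(540, Rational(1, 2)) = Mul(6, Pow(15, Rational(1, 2)))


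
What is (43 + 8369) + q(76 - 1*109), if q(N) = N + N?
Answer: 8346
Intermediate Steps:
q(N) = 2*N
(43 + 8369) + q(76 - 1*109) = (43 + 8369) + 2*(76 - 1*109) = 8412 + 2*(76 - 109) = 8412 + 2*(-33) = 8412 - 66 = 8346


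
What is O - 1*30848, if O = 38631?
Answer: 7783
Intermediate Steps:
O - 1*30848 = 38631 - 1*30848 = 38631 - 30848 = 7783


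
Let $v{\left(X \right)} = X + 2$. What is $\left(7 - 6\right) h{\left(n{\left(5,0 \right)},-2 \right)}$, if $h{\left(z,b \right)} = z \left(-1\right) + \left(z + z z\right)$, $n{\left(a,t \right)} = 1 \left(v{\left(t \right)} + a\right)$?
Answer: $49$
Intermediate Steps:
$v{\left(X \right)} = 2 + X$
$n{\left(a,t \right)} = 2 + a + t$ ($n{\left(a,t \right)} = 1 \left(\left(2 + t\right) + a\right) = 1 \left(2 + a + t\right) = 2 + a + t$)
$h{\left(z,b \right)} = z^{2}$ ($h{\left(z,b \right)} = - z + \left(z + z^{2}\right) = z^{2}$)
$\left(7 - 6\right) h{\left(n{\left(5,0 \right)},-2 \right)} = \left(7 - 6\right) \left(2 + 5 + 0\right)^{2} = 1 \cdot 7^{2} = 1 \cdot 49 = 49$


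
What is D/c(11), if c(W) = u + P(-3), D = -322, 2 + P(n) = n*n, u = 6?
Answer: -322/13 ≈ -24.769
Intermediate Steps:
P(n) = -2 + n² (P(n) = -2 + n*n = -2 + n²)
c(W) = 13 (c(W) = 6 + (-2 + (-3)²) = 6 + (-2 + 9) = 6 + 7 = 13)
D/c(11) = -322/13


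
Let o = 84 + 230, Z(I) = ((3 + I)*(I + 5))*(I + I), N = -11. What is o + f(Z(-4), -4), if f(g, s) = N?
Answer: 303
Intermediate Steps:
Z(I) = 2*I*(3 + I)*(5 + I) (Z(I) = ((3 + I)*(5 + I))*(2*I) = 2*I*(3 + I)*(5 + I))
f(g, s) = -11
o = 314
o + f(Z(-4), -4) = 314 - 11 = 303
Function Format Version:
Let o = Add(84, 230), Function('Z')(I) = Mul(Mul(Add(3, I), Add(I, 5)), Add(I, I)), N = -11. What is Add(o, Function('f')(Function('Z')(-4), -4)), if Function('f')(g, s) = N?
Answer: 303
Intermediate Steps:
Function('Z')(I) = Mul(2, I, Add(3, I), Add(5, I)) (Function('Z')(I) = Mul(Mul(Add(3, I), Add(5, I)), Mul(2, I)) = Mul(2, I, Add(3, I), Add(5, I)))
Function('f')(g, s) = -11
o = 314
Add(o, Function('f')(Function('Z')(-4), -4)) = Add(314, -11) = 303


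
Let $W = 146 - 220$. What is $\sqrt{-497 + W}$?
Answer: $i \sqrt{571} \approx 23.896 i$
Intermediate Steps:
$W = -74$
$\sqrt{-497 + W} = \sqrt{-497 - 74} = \sqrt{-571} = i \sqrt{571}$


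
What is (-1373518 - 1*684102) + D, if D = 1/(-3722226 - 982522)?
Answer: -9680583579761/4704748 ≈ -2.0576e+6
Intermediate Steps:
D = -1/4704748 (D = 1/(-4704748) = -1/4704748 ≈ -2.1255e-7)
(-1373518 - 1*684102) + D = (-1373518 - 1*684102) - 1/4704748 = (-1373518 - 684102) - 1/4704748 = -2057620 - 1/4704748 = -9680583579761/4704748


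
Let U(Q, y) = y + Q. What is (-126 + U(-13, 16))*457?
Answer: -56211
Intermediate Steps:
U(Q, y) = Q + y
(-126 + U(-13, 16))*457 = (-126 + (-13 + 16))*457 = (-126 + 3)*457 = -123*457 = -56211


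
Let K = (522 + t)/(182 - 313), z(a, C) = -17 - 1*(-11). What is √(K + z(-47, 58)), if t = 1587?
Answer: I*√379245/131 ≈ 4.701*I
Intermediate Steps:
z(a, C) = -6 (z(a, C) = -17 + 11 = -6)
K = -2109/131 (K = (522 + 1587)/(182 - 313) = 2109/(-131) = 2109*(-1/131) = -2109/131 ≈ -16.099)
√(K + z(-47, 58)) = √(-2109/131 - 6) = √(-2895/131) = I*√379245/131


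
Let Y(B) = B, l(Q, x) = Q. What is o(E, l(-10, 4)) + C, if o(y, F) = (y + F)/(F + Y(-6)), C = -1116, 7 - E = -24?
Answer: -17877/16 ≈ -1117.3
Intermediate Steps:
E = 31 (E = 7 - 1*(-24) = 7 + 24 = 31)
o(y, F) = (F + y)/(-6 + F) (o(y, F) = (y + F)/(F - 6) = (F + y)/(-6 + F))
o(E, l(-10, 4)) + C = (-10 + 31)/(-6 - 10) - 1116 = 21/(-16) - 1116 = -1/16*21 - 1116 = -21/16 - 1116 = -17877/16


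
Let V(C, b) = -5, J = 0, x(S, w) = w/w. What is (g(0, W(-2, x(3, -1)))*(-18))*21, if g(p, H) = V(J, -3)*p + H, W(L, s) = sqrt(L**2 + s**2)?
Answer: -378*sqrt(5) ≈ -845.23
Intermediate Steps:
x(S, w) = 1
g(p, H) = H - 5*p (g(p, H) = -5*p + H = H - 5*p)
(g(0, W(-2, x(3, -1)))*(-18))*21 = ((sqrt((-2)**2 + 1**2) - 5*0)*(-18))*21 = ((sqrt(4 + 1) + 0)*(-18))*21 = ((sqrt(5) + 0)*(-18))*21 = (sqrt(5)*(-18))*21 = -18*sqrt(5)*21 = -378*sqrt(5)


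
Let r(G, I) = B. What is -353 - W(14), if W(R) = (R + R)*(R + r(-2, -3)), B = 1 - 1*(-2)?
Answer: -829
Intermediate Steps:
B = 3 (B = 1 + 2 = 3)
r(G, I) = 3
W(R) = 2*R*(3 + R) (W(R) = (R + R)*(R + 3) = (2*R)*(3 + R) = 2*R*(3 + R))
-353 - W(14) = -353 - 2*14*(3 + 14) = -353 - 2*14*17 = -353 - 1*476 = -353 - 476 = -829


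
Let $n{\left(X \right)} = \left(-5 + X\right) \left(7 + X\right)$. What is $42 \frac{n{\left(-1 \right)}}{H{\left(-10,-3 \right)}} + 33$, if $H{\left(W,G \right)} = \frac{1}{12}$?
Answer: $-18111$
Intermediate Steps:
$H{\left(W,G \right)} = \frac{1}{12}$
$42 \frac{n{\left(-1 \right)}}{H{\left(-10,-3 \right)}} + 33 = 42 \left(-35 + \left(-1\right)^{2} + 2 \left(-1\right)\right) \frac{1}{\frac{1}{12}} + 33 = 42 \left(-35 + 1 - 2\right) 12 + 33 = 42 \left(\left(-36\right) 12\right) + 33 = 42 \left(-432\right) + 33 = -18144 + 33 = -18111$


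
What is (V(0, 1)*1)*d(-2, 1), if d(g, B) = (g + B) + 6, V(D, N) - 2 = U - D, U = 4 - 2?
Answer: 20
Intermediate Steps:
U = 2
V(D, N) = 4 - D (V(D, N) = 2 + (2 - D) = 4 - D)
d(g, B) = 6 + B + g (d(g, B) = (B + g) + 6 = 6 + B + g)
(V(0, 1)*1)*d(-2, 1) = ((4 - 1*0)*1)*(6 + 1 - 2) = ((4 + 0)*1)*5 = (4*1)*5 = 4*5 = 20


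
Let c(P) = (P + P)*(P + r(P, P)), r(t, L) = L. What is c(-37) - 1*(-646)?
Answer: 6122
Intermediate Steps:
c(P) = 4*P² (c(P) = (P + P)*(P + P) = (2*P)*(2*P) = 4*P²)
c(-37) - 1*(-646) = 4*(-37)² - 1*(-646) = 4*1369 + 646 = 5476 + 646 = 6122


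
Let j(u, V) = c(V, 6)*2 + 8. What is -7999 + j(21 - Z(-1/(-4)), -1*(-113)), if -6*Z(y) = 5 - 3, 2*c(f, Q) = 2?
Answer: -7989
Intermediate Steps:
c(f, Q) = 1 (c(f, Q) = (½)*2 = 1)
Z(y) = -⅓ (Z(y) = -(5 - 3)/6 = -⅙*2 = -⅓)
j(u, V) = 10 (j(u, V) = 1*2 + 8 = 2 + 8 = 10)
-7999 + j(21 - Z(-1/(-4)), -1*(-113)) = -7999 + 10 = -7989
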